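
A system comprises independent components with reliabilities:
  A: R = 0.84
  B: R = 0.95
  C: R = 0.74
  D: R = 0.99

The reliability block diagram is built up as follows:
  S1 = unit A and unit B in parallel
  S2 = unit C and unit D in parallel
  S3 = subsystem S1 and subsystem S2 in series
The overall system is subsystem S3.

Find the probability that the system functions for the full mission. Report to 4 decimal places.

0.9894

Parallel (A and B): 1 − (1 − 0.840000)(1 − 0.950000) = 0.992000
Parallel (C and D): 1 − (1 − 0.740000)(1 − 0.990000) = 0.997400
Series ([0.992000] and [0.997400]): 0.992000 × 0.997400 = 0.9894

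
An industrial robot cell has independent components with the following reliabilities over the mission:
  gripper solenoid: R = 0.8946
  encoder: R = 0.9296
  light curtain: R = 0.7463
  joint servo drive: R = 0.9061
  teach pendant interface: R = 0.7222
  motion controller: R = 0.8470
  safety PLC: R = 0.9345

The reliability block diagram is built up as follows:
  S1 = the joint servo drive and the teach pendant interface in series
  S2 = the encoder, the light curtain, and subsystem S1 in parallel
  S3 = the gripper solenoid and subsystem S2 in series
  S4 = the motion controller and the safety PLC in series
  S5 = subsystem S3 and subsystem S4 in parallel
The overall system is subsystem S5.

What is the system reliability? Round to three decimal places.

0.977

Series (joint servo drive and teach pendant interface): 0.90610 × 0.72220 = 0.65439
Parallel (encoder, light curtain, and [0.65439]): 1 − (1 − 0.92960)(1 − 0.74630)(1 − 0.65439) = 0.99383
Series (gripper solenoid and [0.99383]): 0.89460 × 0.99383 = 0.88908
Series (motion controller and safety PLC): 0.84700 × 0.93450 = 0.79152
Parallel ([0.88908] and [0.79152]): 1 − (1 − 0.88908)(1 − 0.79152) = 0.977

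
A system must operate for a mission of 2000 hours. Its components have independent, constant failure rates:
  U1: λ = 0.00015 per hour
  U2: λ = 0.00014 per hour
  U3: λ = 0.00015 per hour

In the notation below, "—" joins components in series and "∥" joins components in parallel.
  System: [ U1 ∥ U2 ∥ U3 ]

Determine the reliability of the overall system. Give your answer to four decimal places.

R(U1) = exp(−0.00015 × 2000) = 0.740818
R(U2) = exp(−0.00014 × 2000) = 0.755784
R(U3) = exp(−0.00015 × 2000) = 0.740818
Parallel (U1, U2, and U3): 1 − (1 − 0.740818)(1 − 0.755784)(1 − 0.740818) = 0.9836

0.9836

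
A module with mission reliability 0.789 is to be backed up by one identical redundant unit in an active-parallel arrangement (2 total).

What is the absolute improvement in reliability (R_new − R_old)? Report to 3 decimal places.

0.166

R_before = 0.789
R_after = 1 − (1 − 0.789)^2 = 0.955
ΔR = 0.955 − 0.789 = 0.166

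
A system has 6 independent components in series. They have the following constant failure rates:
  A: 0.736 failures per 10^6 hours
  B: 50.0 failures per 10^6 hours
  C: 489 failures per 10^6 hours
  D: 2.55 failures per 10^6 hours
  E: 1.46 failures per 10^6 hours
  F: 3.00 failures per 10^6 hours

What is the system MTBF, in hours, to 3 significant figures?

Series of exponential components: λ_sys = Σ λ_i
λ_sys = 0.000000736 + 0.0000500 + 0.000489 + 0.00000255 + 0.00000146 + 0.00000300 = 5.4675e-04 /h
MTBF = 1 / λ_sys = 1830 h

1830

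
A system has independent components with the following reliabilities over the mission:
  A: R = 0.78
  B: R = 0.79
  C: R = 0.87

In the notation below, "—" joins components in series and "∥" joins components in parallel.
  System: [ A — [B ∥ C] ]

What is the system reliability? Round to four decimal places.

Parallel (B and C): 1 − (1 − 0.790000)(1 − 0.870000) = 0.972700
Series (A and [0.972700]): 0.780000 × 0.972700 = 0.7587

0.7587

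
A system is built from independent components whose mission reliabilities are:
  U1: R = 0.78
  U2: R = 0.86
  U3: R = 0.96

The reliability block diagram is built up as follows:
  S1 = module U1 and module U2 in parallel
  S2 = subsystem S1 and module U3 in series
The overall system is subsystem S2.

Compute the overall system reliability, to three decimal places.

0.930

Parallel (U1 and U2): 1 − (1 − 0.78000)(1 − 0.86000) = 0.96920
Series ([0.96920] and U3): 0.96920 × 0.96000 = 0.930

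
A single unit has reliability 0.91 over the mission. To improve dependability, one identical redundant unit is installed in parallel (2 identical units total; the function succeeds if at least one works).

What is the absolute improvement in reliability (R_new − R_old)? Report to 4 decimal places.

R_before = 0.91
R_after = 1 − (1 − 0.91)^2 = 0.9919
ΔR = 0.9919 − 0.91 = 0.0819

0.0819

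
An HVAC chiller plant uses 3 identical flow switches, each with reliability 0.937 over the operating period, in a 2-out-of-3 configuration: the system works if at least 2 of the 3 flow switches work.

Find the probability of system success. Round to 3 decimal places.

0.989

R = Σ_{i=2}^{3} C(3,i) p^i (1−p)^{3−i} with p = 0.937
C(3,2)·0.937^2·0.063^1 = 0.16594
C(3,3)·0.937^3·0.063^0 = 0.82266
Sum = 0.989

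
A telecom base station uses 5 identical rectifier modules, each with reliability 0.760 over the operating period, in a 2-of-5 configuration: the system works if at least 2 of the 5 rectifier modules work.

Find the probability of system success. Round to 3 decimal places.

R = Σ_{i=2}^{5} C(5,i) p^i (1−p)^{5−i} with p = 0.760
C(5,2)·0.760^2·0.240^3 = 0.07985
C(5,3)·0.760^3·0.240^2 = 0.25285
C(5,4)·0.760^4·0.240^1 = 0.40035
C(5,5)·0.760^5·0.240^0 = 0.25355
Sum = 0.987

0.987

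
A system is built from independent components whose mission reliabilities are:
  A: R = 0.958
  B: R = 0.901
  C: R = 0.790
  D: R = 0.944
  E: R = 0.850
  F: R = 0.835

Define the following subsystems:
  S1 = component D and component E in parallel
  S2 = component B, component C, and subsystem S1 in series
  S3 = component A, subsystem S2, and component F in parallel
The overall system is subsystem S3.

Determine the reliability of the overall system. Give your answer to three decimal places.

Parallel (D and E): 1 − (1 − 0.94400)(1 − 0.85000) = 0.99160
Series (B, C, and [0.99160]): 0.90100 × 0.79000 × 0.99160 = 0.70581
Parallel (A, [0.70581], and F): 1 − (1 − 0.95800)(1 − 0.70581)(1 − 0.83500) = 0.998

0.998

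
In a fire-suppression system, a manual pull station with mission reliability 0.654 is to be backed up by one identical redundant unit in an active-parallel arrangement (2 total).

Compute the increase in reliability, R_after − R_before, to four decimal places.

0.2263

R_before = 0.654
R_after = 1 − (1 − 0.654)^2 = 0.8803
ΔR = 0.8803 − 0.654 = 0.2263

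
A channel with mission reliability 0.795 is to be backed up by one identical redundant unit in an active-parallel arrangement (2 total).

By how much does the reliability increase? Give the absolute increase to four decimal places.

0.1630

R_before = 0.795
R_after = 1 − (1 − 0.795)^2 = 0.9580
ΔR = 0.9580 − 0.795 = 0.1630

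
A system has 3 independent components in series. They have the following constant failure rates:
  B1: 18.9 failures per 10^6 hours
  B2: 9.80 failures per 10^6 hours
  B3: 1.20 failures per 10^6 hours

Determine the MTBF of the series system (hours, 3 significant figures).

Series of exponential components: λ_sys = Σ λ_i
λ_sys = 0.0000189 + 0.00000980 + 0.00000120 = 2.9900e-05 /h
MTBF = 1 / λ_sys = 33400 h

33400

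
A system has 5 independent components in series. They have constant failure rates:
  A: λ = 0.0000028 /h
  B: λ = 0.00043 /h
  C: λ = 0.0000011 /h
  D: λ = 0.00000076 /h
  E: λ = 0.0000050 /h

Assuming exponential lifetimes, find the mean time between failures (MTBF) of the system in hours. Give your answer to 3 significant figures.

Series of exponential components: λ_sys = Σ λ_i
λ_sys = 0.0000028 + 0.00043 + 0.0000011 + 0.00000076 + 0.0000050 = 4.3966e-04 /h
MTBF = 1 / λ_sys = 2270 h

2270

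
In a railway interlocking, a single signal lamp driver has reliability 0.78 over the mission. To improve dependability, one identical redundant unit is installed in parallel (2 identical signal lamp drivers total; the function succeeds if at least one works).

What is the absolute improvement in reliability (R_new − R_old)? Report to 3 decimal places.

0.172

R_before = 0.78
R_after = 1 − (1 − 0.78)^2 = 0.952
ΔR = 0.952 − 0.78 = 0.172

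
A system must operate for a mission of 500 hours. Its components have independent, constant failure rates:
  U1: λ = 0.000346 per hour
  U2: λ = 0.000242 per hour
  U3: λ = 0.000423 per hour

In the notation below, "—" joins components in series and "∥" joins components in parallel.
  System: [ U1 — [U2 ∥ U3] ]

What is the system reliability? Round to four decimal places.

R(U1) = exp(−0.000346 × 500) = 0.841138
R(U2) = exp(−0.000242 × 500) = 0.886034
R(U3) = exp(−0.000423 × 500) = 0.809369
Parallel (U2 and U3): 1 − (1 − 0.886034)(1 − 0.809369) = 0.978275
Series (U1 and [0.978275]): 0.841138 × 0.978275 = 0.8229

0.8229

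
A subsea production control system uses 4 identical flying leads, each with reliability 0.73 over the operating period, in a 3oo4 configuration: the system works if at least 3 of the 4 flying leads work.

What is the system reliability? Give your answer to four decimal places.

R = Σ_{i=3}^{4} C(4,i) p^i (1−p)^{4−i} with p = 0.73
C(4,3)·0.73^3·0.27^1 = 0.420138
C(4,4)·0.73^4·0.27^0 = 0.283982
Sum = 0.7041

0.7041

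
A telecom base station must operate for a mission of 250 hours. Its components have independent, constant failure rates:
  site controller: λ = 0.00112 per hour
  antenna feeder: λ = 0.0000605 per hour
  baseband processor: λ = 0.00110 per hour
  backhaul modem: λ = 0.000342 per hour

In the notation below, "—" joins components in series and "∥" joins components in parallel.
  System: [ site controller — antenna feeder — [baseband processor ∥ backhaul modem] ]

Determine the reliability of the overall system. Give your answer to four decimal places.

R(site controller) = exp(−0.00112 × 250) = 0.755784
R(antenna feeder) = exp(−0.0000605 × 250) = 0.984989
R(baseband processor) = exp(−0.00110 × 250) = 0.759572
R(backhaul modem) = exp(−0.000342 × 250) = 0.918053
Parallel (baseband processor and backhaul modem): 1 − (1 − 0.759572)(1 − 0.918053) = 0.980298
Series (site controller, antenna feeder, and [0.980298]): 0.755784 × 0.984989 × 0.980298 = 0.7298

0.7298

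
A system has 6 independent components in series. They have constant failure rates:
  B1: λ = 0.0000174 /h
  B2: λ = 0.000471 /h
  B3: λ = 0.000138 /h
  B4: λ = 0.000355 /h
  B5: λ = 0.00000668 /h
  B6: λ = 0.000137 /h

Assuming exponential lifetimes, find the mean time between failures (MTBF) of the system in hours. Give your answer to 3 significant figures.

Series of exponential components: λ_sys = Σ λ_i
λ_sys = 0.0000174 + 0.000471 + 0.000138 + 0.000355 + 0.00000668 + 0.000137 = 1.1251e-03 /h
MTBF = 1 / λ_sys = 889 h

889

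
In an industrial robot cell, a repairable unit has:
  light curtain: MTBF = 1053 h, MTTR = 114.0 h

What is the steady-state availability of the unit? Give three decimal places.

0.902

A(light curtain) = MTBF/(MTBF+MTTR) = 1053/(1053+114.0) = 0.902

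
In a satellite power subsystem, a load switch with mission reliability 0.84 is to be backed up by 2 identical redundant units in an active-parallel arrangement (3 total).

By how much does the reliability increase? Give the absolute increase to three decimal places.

0.156

R_before = 0.84
R_after = 1 − (1 − 0.84)^3 = 0.996
ΔR = 0.996 − 0.84 = 0.156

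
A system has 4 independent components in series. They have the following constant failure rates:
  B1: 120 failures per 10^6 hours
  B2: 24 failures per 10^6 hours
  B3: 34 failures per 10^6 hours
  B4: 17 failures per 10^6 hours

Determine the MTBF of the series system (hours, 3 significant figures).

5130

Series of exponential components: λ_sys = Σ λ_i
λ_sys = 0.00012 + 0.000024 + 0.000034 + 0.000017 = 1.9500e-04 /h
MTBF = 1 / λ_sys = 5130 h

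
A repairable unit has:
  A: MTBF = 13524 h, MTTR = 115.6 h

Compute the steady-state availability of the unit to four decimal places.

A(A) = MTBF/(MTBF+MTTR) = 13524/(13524+115.6) = 0.9915

0.9915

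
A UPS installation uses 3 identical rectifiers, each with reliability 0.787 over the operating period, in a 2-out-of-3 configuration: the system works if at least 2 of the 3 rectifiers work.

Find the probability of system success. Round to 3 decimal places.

R = Σ_{i=2}^{3} C(3,i) p^i (1−p)^{3−i} with p = 0.787
C(3,2)·0.787^2·0.213^1 = 0.39578
C(3,3)·0.787^3·0.213^0 = 0.48744
Sum = 0.883

0.883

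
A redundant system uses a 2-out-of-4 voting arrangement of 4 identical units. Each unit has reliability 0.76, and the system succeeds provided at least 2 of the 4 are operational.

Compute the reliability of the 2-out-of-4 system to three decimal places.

0.955

R = Σ_{i=2}^{4} C(4,i) p^i (1−p)^{4−i} with p = 0.76
C(4,2)·0.76^2·0.24^2 = 0.19962
C(4,3)·0.76^3·0.24^1 = 0.42142
C(4,4)·0.76^4·0.24^0 = 0.33362
Sum = 0.955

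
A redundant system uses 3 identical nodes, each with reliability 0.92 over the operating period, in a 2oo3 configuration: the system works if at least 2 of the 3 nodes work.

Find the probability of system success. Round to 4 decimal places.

R = Σ_{i=2}^{3} C(3,i) p^i (1−p)^{3−i} with p = 0.92
C(3,2)·0.92^2·0.08^1 = 0.203136
C(3,3)·0.92^3·0.08^0 = 0.778688
Sum = 0.9818

0.9818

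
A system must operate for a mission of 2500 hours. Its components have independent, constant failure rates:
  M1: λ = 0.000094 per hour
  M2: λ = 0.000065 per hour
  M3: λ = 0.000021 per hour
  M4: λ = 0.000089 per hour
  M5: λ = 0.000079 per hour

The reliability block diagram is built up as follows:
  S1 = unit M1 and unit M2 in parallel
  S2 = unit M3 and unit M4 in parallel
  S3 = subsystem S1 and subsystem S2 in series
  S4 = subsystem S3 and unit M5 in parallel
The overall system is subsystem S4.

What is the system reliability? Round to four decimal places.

R(M1) = exp(−0.000094 × 2500) = 0.790571
R(M2) = exp(−0.000065 × 2500) = 0.850016
R(M3) = exp(−0.000021 × 2500) = 0.948854
R(M4) = exp(−0.000089 × 2500) = 0.800515
R(M5) = exp(−0.000079 × 2500) = 0.820780
Parallel (M1 and M2): 1 − (1 − 0.790571)(1 − 0.850016) = 0.968589
Parallel (M3 and M4): 1 − (1 − 0.948854)(1 − 0.800515) = 0.989797
Series ([0.968589] and [0.989797]): 0.968589 × 0.989797 = 0.958706
Parallel ([0.958706] and M5): 1 − (1 − 0.958706)(1 − 0.820780) = 0.9926

0.9926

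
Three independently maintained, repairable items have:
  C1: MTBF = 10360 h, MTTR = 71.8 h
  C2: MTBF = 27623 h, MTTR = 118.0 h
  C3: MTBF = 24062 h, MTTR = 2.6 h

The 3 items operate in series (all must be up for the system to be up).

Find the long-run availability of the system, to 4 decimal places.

0.9888

A(C1) = MTBF/(MTBF+MTTR) = 10360/(10360+71.8) = 0.993117
A(C2) = MTBF/(MTBF+MTTR) = 27623/(27623+118.0) = 0.995746
A(C3) = MTBF/(MTBF+MTTR) = 24062/(24062+2.6) = 0.999892
Series availability: 0.993117 × 0.995746 × 0.999892 = 0.9888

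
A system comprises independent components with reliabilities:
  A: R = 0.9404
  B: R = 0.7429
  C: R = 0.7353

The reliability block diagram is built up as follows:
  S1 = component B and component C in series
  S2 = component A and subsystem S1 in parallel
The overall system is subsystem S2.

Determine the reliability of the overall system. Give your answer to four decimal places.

Series (B and C): 0.742900 × 0.735300 = 0.546254
Parallel (A and [0.546254]): 1 − (1 − 0.940400)(1 − 0.546254) = 0.9730

0.9730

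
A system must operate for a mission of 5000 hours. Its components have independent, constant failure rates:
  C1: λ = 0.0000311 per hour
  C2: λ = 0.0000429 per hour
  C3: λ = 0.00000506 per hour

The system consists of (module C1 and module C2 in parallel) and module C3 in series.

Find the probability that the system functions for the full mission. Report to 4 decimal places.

R(C1) = exp(−0.0000311 × 5000) = 0.855987
R(C2) = exp(−0.0000429 × 5000) = 0.806945
R(C3) = exp(−0.00000506 × 5000) = 0.975017
Parallel (C1 and C2): 1 − (1 − 0.855987)(1 − 0.806945) = 0.972198
Series ([0.972198] and C3): 0.972198 × 0.975017 = 0.9479

0.9479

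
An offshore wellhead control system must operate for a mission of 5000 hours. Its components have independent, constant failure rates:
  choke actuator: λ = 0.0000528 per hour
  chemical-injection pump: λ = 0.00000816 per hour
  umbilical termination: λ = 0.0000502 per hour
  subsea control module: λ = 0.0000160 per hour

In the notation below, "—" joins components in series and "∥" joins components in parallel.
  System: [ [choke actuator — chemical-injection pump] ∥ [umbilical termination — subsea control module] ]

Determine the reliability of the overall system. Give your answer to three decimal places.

0.926

R(choke actuator) = exp(−0.0000528 × 5000) = 0.76797
R(chemical-injection pump) = exp(−0.00000816 × 5000) = 0.96002
R(umbilical termination) = exp(−0.0000502 × 5000) = 0.77802
R(subsea control module) = exp(−0.0000160 × 5000) = 0.92312
Series (choke actuator and chemical-injection pump): 0.76797 × 0.96002 = 0.73727
Series (umbilical termination and subsea control module): 0.77802 × 0.92312 = 0.71821
Parallel ([0.73727] and [0.71821]): 1 − (1 − 0.73727)(1 − 0.71821) = 0.926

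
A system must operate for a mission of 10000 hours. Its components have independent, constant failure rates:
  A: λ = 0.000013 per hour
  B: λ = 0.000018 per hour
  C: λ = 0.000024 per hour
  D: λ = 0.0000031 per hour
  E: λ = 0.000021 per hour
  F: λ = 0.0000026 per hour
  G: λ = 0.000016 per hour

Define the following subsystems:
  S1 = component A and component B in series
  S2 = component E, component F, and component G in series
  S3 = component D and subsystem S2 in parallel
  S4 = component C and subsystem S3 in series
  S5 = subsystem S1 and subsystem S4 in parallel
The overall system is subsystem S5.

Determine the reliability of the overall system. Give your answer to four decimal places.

0.9410

R(A) = exp(−0.000013 × 10000) = 0.878095
R(B) = exp(−0.000018 × 10000) = 0.835270
R(C) = exp(−0.000024 × 10000) = 0.786628
R(D) = exp(−0.0000031 × 10000) = 0.969476
R(E) = exp(−0.000021 × 10000) = 0.810584
R(F) = exp(−0.0000026 × 10000) = 0.974335
R(G) = exp(−0.000016 × 10000) = 0.852144
Series (A and B): 0.878095 × 0.835270 = 0.733446
Series (E, F, and G): 0.810584 × 0.974335 × 0.852144 = 0.673007
Parallel (D and [0.673007]): 1 − (1 − 0.969476)(1 − 0.673007) = 0.990019
Series (C and [0.990019]): 0.786628 × 0.990019 = 0.778777
Parallel ([0.733446] and [0.778777]): 1 − (1 − 0.733446)(1 − 0.778777) = 0.9410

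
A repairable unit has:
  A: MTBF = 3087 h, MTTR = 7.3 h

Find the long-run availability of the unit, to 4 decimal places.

0.9976

A(A) = MTBF/(MTBF+MTTR) = 3087/(3087+7.3) = 0.9976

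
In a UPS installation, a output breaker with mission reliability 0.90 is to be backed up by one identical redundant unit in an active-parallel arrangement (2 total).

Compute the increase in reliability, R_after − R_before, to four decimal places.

R_before = 0.90
R_after = 1 − (1 − 0.90)^2 = 0.9900
ΔR = 0.9900 − 0.90 = 0.0900

0.0900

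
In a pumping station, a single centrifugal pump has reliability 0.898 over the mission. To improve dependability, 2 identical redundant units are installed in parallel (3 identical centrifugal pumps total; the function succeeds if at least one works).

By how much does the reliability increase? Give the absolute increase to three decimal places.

0.101

R_before = 0.898
R_after = 1 − (1 − 0.898)^3 = 0.999
ΔR = 0.999 − 0.898 = 0.101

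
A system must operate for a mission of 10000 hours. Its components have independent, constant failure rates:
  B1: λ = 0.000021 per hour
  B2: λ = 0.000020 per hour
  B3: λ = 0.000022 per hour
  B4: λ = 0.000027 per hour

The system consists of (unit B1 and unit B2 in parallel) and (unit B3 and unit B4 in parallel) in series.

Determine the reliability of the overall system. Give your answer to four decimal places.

0.9205

R(B1) = exp(−0.000021 × 10000) = 0.810584
R(B2) = exp(−0.000020 × 10000) = 0.818731
R(B3) = exp(−0.000022 × 10000) = 0.802519
R(B4) = exp(−0.000027 × 10000) = 0.763379
Parallel (B1 and B2): 1 − (1 − 0.810584)(1 − 0.818731) = 0.965665
Parallel (B3 and B4): 1 − (1 − 0.802519)(1 − 0.763379) = 0.953272
Series ([0.965665] and [0.953272]): 0.965665 × 0.953272 = 0.9205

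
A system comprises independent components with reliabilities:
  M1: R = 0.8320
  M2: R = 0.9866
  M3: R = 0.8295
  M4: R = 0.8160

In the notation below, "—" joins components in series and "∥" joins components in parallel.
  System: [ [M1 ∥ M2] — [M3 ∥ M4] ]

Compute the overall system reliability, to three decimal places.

0.966

Parallel (M1 and M2): 1 − (1 − 0.83200)(1 − 0.98660) = 0.99775
Parallel (M3 and M4): 1 − (1 − 0.82950)(1 − 0.81600) = 0.96863
Series ([0.99775] and [0.96863]): 0.99775 × 0.96863 = 0.966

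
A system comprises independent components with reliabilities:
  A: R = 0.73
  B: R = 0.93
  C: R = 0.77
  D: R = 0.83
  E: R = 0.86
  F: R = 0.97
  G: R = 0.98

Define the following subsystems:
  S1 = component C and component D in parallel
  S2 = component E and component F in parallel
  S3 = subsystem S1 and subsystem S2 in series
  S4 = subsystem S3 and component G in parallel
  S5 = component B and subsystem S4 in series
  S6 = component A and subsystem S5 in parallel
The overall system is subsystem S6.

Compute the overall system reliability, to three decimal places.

0.981

Parallel (C and D): 1 − (1 − 0.77000)(1 − 0.83000) = 0.96090
Parallel (E and F): 1 − (1 − 0.86000)(1 − 0.97000) = 0.99580
Series ([0.96090] and [0.99580]): 0.96090 × 0.99580 = 0.95686
Parallel ([0.95686] and G): 1 − (1 − 0.95686)(1 − 0.98000) = 0.99914
Series (B and [0.99914]): 0.93000 × 0.99914 = 0.92920
Parallel (A and [0.92920]): 1 − (1 − 0.73000)(1 − 0.92920) = 0.981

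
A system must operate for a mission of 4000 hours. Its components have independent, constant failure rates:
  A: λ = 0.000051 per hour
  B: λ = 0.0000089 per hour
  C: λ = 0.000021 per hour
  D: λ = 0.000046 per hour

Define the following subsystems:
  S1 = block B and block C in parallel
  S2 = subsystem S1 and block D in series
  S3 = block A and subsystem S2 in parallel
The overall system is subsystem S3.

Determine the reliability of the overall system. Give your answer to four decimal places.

R(A) = exp(−0.000051 × 4000) = 0.815462
R(B) = exp(−0.0000089 × 4000) = 0.965026
R(C) = exp(−0.000021 × 4000) = 0.919431
R(D) = exp(−0.000046 × 4000) = 0.831936
Parallel (B and C): 1 − (1 − 0.965026)(1 − 0.919431) = 0.997182
Series ([0.997182] and D): 0.997182 × 0.831936 = 0.829592
Parallel (A and [0.829592]): 1 − (1 − 0.815462)(1 − 0.829592) = 0.9686

0.9686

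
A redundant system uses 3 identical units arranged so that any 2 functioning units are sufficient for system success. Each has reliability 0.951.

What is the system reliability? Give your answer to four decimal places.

R = Σ_{i=2}^{3} C(3,i) p^i (1−p)^{3−i} with p = 0.951
C(3,2)·0.951^2·0.049^1 = 0.132947
C(3,3)·0.951^3·0.049^0 = 0.860085
Sum = 0.9930

0.9930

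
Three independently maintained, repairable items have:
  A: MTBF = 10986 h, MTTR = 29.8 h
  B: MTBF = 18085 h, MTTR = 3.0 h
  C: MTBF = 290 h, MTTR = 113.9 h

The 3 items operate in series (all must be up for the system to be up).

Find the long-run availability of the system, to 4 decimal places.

A(A) = MTBF/(MTBF+MTTR) = 10986/(10986+29.8) = 0.997295
A(B) = MTBF/(MTBF+MTTR) = 18085/(18085+3.0) = 0.999834
A(C) = MTBF/(MTBF+MTTR) = 290/(290+113.9) = 0.718000
Series availability: 0.997295 × 0.999834 × 0.718000 = 0.7159

0.7159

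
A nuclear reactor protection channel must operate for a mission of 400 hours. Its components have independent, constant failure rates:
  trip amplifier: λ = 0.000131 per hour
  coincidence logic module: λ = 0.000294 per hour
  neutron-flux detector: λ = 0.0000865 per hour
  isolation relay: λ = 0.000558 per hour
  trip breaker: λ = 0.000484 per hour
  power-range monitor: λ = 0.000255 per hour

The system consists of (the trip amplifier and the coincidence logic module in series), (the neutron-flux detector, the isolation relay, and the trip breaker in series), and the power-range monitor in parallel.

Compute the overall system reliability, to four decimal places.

R(trip amplifier) = exp(−0.000131 × 400) = 0.948949
R(coincidence logic module) = exp(−0.000294 × 400) = 0.889052
R(neutron-flux detector) = exp(−0.0000865 × 400) = 0.965992
R(isolation relay) = exp(−0.000558 × 400) = 0.799955
R(trip breaker) = exp(−0.000484 × 400) = 0.823987
R(power-range monitor) = exp(−0.000255 × 400) = 0.903030
Series (trip amplifier and coincidence logic module): 0.948949 × 0.889052 = 0.843665
Series (neutron-flux detector, isolation relay, and trip breaker): 0.965992 × 0.799955 × 0.823987 = 0.636736
Parallel ([0.843665], [0.636736], and power-range monitor): 1 − (1 − 0.843665)(1 − 0.636736)(1 − 0.903030) = 0.9945

0.9945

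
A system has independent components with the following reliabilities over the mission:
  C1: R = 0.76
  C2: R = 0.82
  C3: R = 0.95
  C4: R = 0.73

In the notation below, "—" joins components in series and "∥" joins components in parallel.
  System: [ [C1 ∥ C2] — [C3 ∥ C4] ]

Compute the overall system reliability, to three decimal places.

Parallel (C1 and C2): 1 − (1 − 0.76000)(1 − 0.82000) = 0.95680
Parallel (C3 and C4): 1 − (1 − 0.95000)(1 − 0.73000) = 0.98650
Series ([0.95680] and [0.98650]): 0.95680 × 0.98650 = 0.944

0.944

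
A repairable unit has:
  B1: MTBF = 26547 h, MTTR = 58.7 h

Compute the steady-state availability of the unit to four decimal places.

0.9978

A(B1) = MTBF/(MTBF+MTTR) = 26547/(26547+58.7) = 0.9978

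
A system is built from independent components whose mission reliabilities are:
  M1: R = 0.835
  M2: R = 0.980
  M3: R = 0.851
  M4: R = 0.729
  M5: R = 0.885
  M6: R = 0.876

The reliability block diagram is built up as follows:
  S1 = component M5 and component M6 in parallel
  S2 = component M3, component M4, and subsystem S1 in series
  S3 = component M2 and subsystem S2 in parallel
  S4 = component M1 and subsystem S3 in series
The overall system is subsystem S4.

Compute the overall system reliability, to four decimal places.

0.8285

Parallel (M5 and M6): 1 − (1 − 0.885000)(1 − 0.876000) = 0.985740
Series (M3, M4, and [0.985740]): 0.851000 × 0.729000 × 0.985740 = 0.611532
Parallel (M2 and [0.611532]): 1 − (1 − 0.980000)(1 − 0.611532) = 0.992231
Series (M1 and [0.992231]): 0.835000 × 0.992231 = 0.8285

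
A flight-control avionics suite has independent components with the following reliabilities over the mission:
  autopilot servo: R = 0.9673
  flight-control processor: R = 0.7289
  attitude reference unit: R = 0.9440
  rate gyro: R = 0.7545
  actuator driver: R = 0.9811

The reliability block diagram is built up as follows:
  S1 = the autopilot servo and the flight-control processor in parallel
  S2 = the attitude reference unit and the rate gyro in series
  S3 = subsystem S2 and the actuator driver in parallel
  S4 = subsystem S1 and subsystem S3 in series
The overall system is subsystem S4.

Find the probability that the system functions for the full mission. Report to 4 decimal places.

Parallel (autopilot servo and flight-control processor): 1 − (1 − 0.967300)(1 − 0.728900) = 0.991135
Series (attitude reference unit and rate gyro): 0.944000 × 0.754500 = 0.712248
Parallel ([0.712248] and actuator driver): 1 − (1 − 0.712248)(1 − 0.981100) = 0.994561
Series ([0.991135] and [0.994561]): 0.991135 × 0.994561 = 0.9857

0.9857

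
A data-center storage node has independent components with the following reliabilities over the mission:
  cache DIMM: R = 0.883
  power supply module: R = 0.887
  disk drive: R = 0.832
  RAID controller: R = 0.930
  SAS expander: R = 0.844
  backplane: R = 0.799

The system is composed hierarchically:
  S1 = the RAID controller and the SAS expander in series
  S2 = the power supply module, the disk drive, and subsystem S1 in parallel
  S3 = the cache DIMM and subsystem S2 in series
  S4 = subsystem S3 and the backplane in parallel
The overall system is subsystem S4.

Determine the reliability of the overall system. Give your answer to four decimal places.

Series (RAID controller and SAS expander): 0.930000 × 0.844000 = 0.784920
Parallel (power supply module, disk drive, and [0.784920]): 1 − (1 − 0.887000)(1 − 0.832000)(1 − 0.784920) = 0.995917
Series (cache DIMM and [0.995917]): 0.883000 × 0.995917 = 0.879395
Parallel ([0.879395] and backplane): 1 − (1 − 0.879395)(1 − 0.799000) = 0.9758

0.9758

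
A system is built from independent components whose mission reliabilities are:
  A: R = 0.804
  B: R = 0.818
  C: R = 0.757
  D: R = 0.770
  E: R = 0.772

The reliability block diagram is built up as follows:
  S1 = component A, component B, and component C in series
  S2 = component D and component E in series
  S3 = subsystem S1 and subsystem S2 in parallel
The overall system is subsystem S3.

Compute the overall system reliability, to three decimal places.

0.796

Series (A, B, and C): 0.80400 × 0.81800 × 0.75700 = 0.49786
Series (D and E): 0.77000 × 0.77200 = 0.59444
Parallel ([0.49786] and [0.59444]): 1 − (1 − 0.49786)(1 − 0.59444) = 0.796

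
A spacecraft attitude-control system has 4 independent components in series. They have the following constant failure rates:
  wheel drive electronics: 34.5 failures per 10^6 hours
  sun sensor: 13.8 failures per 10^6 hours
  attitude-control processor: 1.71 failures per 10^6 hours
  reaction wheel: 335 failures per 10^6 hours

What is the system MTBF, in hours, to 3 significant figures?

Series of exponential components: λ_sys = Σ λ_i
λ_sys = 0.0000345 + 0.0000138 + 0.00000171 + 0.000335 = 3.8501e-04 /h
MTBF = 1 / λ_sys = 2600 h

2600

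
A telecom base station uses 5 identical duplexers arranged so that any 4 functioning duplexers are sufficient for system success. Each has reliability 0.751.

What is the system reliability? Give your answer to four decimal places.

0.6349

R = Σ_{i=4}^{5} C(5,i) p^i (1−p)^{5−i} with p = 0.751
C(5,4)·0.751^4·0.249^1 = 0.396031
C(5,5)·0.751^5·0.249^0 = 0.238891
Sum = 0.6349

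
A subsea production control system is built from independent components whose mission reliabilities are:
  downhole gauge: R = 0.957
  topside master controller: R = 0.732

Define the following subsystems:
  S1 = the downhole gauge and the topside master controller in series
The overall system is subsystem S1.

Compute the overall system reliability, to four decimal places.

0.7005

Series (downhole gauge and topside master controller): 0.957000 × 0.732000 = 0.7005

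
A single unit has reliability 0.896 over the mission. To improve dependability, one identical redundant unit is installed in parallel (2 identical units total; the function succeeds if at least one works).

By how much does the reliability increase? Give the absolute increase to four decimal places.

R_before = 0.896
R_after = 1 − (1 − 0.896)^2 = 0.9892
ΔR = 0.9892 − 0.896 = 0.0932

0.0932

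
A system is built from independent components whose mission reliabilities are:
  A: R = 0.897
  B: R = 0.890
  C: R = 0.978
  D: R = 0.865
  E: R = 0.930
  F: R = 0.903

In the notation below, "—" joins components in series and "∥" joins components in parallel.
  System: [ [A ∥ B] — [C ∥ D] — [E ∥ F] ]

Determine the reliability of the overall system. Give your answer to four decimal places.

Parallel (A and B): 1 − (1 − 0.897000)(1 − 0.890000) = 0.988670
Parallel (C and D): 1 − (1 − 0.978000)(1 − 0.865000) = 0.997030
Parallel (E and F): 1 − (1 − 0.930000)(1 − 0.903000) = 0.993210
Series ([0.988670], [0.997030], and [0.993210]): 0.988670 × 0.997030 × 0.993210 = 0.9790

0.9790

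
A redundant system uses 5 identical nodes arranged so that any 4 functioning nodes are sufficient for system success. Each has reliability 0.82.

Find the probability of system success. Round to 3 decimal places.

R = Σ_{i=4}^{5} C(5,i) p^i (1−p)^{5−i} with p = 0.82
C(5,4)·0.82^4·0.18^1 = 0.40691
C(5,5)·0.82^5·0.18^0 = 0.37074
Sum = 0.778

0.778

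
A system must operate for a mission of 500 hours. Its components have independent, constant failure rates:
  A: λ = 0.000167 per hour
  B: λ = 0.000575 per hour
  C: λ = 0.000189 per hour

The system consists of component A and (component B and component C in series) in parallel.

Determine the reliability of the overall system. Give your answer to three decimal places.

R(A) = exp(−0.000167 × 500) = 0.91989
R(B) = exp(−0.000575 × 500) = 0.75014
R(C) = exp(−0.000189 × 500) = 0.90983
Series (B and C): 0.75014 × 0.90983 = 0.68250
Parallel (A and [0.68250]): 1 − (1 − 0.91989)(1 − 0.68250) = 0.975

0.975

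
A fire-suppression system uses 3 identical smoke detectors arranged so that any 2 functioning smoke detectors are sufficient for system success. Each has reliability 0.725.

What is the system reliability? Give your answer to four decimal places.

0.8147

R = Σ_{i=2}^{3} C(3,i) p^i (1−p)^{3−i} with p = 0.725
C(3,2)·0.725^2·0.275^1 = 0.433641
C(3,3)·0.725^3·0.275^0 = 0.381078
Sum = 0.8147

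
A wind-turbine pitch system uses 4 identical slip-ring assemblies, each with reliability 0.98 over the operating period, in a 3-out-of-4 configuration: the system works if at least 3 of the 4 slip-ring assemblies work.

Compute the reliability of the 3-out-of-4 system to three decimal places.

0.998

R = Σ_{i=3}^{4} C(4,i) p^i (1−p)^{4−i} with p = 0.98
C(4,3)·0.98^3·0.02^1 = 0.07530
C(4,4)·0.98^4·0.02^0 = 0.92237
Sum = 0.998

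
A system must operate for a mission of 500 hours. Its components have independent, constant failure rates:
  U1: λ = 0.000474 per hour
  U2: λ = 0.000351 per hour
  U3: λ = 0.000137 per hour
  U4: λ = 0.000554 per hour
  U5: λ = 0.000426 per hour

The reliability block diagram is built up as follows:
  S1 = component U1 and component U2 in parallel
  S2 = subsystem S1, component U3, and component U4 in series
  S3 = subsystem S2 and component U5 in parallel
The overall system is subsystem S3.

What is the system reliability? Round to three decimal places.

0.939

R(U1) = exp(−0.000474 × 500) = 0.78899
R(U2) = exp(−0.000351 × 500) = 0.83904
R(U3) = exp(−0.000137 × 500) = 0.93379
R(U4) = exp(−0.000554 × 500) = 0.75805
R(U5) = exp(−0.000426 × 500) = 0.80816
Parallel (U1 and U2): 1 − (1 − 0.78899)(1 − 0.83904) = 0.96604
Series ([0.96604], U3, and U4): 0.96604 × 0.93379 × 0.75805 = 0.68382
Parallel ([0.68382] and U5): 1 − (1 − 0.68382)(1 − 0.80816) = 0.939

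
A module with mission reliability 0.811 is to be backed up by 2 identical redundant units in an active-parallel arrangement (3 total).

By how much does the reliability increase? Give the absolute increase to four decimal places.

0.1822

R_before = 0.811
R_after = 1 − (1 − 0.811)^3 = 0.9932
ΔR = 0.9932 − 0.811 = 0.1822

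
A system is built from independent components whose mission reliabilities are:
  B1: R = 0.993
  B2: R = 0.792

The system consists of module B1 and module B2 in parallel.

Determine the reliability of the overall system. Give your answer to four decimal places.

0.9985

Parallel (B1 and B2): 1 − (1 − 0.993000)(1 − 0.792000) = 0.9985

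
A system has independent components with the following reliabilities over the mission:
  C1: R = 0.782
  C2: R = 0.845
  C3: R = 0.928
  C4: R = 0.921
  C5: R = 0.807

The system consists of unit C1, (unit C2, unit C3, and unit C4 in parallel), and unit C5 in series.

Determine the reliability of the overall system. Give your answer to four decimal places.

0.6305

Parallel (C2, C3, and C4): 1 − (1 − 0.845000)(1 − 0.928000)(1 − 0.921000) = 0.999118
Series (C1, [0.999118], and C5): 0.782000 × 0.999118 × 0.807000 = 0.6305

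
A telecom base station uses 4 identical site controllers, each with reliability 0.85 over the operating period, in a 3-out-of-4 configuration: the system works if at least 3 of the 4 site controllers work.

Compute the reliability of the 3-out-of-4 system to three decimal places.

R = Σ_{i=3}^{4} C(4,i) p^i (1−p)^{4−i} with p = 0.85
C(4,3)·0.85^3·0.15^1 = 0.36848
C(4,4)·0.85^4·0.15^0 = 0.52201
Sum = 0.890

0.890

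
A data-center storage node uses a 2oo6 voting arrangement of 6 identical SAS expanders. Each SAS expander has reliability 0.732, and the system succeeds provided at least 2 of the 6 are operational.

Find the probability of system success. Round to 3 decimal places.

R = Σ_{i=2}^{6} C(6,i) p^i (1−p)^{6−i} with p = 0.732
C(6,2)·0.732^2·0.268^4 = 0.04146
C(6,3)·0.732^3·0.268^3 = 0.15100
C(6,4)·0.732^4·0.268^2 = 0.30932
C(6,5)·0.732^5·0.268^1 = 0.33794
C(6,6)·0.732^6·0.268^0 = 0.15384
Sum = 0.994

0.994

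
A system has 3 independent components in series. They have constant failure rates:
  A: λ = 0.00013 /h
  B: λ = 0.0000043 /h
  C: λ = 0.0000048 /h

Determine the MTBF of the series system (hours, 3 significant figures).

7190

Series of exponential components: λ_sys = Σ λ_i
λ_sys = 0.00013 + 0.0000043 + 0.0000048 = 1.3910e-04 /h
MTBF = 1 / λ_sys = 7190 h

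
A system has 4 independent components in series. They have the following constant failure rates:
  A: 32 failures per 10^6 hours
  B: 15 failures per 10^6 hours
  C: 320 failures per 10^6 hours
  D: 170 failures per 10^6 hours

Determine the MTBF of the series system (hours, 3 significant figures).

1860

Series of exponential components: λ_sys = Σ λ_i
λ_sys = 0.000032 + 0.000015 + 0.00032 + 0.00017 = 5.3700e-04 /h
MTBF = 1 / λ_sys = 1860 h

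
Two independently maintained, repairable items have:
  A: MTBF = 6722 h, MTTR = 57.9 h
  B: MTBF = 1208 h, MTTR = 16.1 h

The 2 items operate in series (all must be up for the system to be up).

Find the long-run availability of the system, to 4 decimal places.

A(A) = MTBF/(MTBF+MTTR) = 6722/(6722+57.9) = 0.991460
A(B) = MTBF/(MTBF+MTTR) = 1208/(1208+16.1) = 0.986847
Series availability: 0.991460 × 0.986847 = 0.9784

0.9784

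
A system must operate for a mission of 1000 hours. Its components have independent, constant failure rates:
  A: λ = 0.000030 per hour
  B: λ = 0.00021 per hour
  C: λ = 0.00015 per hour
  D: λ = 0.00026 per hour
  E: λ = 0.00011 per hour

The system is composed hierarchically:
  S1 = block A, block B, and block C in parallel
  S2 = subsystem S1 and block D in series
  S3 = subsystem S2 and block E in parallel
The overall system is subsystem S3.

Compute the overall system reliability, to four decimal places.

R(A) = exp(−0.000030 × 1000) = 0.970446
R(B) = exp(−0.00021 × 1000) = 0.810584
R(C) = exp(−0.00015 × 1000) = 0.860708
R(D) = exp(−0.00026 × 1000) = 0.771052
R(E) = exp(−0.00011 × 1000) = 0.895834
Parallel (A, B, and C): 1 − (1 − 0.970446)(1 − 0.810584)(1 − 0.860708) = 0.999220
Series ([0.999220] and D): 0.999220 × 0.771052 = 0.770451
Parallel ([0.770451] and E): 1 − (1 − 0.770451)(1 − 0.895834) = 0.9761

0.9761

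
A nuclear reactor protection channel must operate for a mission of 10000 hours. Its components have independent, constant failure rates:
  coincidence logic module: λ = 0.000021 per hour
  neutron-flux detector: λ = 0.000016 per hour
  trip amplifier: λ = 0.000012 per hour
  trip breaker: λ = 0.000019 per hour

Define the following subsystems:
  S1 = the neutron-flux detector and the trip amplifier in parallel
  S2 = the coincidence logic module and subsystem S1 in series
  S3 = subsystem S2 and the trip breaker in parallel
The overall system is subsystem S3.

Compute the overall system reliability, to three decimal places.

R(coincidence logic module) = exp(−0.000021 × 10000) = 0.81058
R(neutron-flux detector) = exp(−0.000016 × 10000) = 0.85214
R(trip amplifier) = exp(−0.000012 × 10000) = 0.88692
R(trip breaker) = exp(−0.000019 × 10000) = 0.82696
Parallel (neutron-flux detector and trip amplifier): 1 − (1 − 0.85214)(1 − 0.88692) = 0.98328
Series (coincidence logic module and [0.98328]): 0.81058 × 0.98328 = 0.79703
Parallel ([0.79703] and trip breaker): 1 − (1 − 0.79703)(1 − 0.82696) = 0.965

0.965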